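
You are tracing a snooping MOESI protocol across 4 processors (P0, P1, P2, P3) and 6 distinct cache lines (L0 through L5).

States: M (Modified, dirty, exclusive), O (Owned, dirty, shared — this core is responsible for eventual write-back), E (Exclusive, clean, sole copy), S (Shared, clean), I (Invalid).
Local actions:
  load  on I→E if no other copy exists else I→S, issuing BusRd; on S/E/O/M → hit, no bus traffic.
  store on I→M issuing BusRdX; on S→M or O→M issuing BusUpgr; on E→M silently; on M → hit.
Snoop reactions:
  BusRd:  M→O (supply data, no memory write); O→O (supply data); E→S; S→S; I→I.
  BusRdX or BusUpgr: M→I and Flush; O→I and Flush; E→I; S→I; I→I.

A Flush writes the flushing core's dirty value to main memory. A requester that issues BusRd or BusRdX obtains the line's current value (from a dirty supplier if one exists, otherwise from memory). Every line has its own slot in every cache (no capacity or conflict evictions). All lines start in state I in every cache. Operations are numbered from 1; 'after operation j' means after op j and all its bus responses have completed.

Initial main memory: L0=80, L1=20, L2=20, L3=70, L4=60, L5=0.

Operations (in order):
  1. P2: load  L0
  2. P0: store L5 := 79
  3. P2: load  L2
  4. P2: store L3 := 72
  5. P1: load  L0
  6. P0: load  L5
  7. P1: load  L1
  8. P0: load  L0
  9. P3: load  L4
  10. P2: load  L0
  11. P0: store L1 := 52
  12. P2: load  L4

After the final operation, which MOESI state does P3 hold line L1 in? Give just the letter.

step 1: P2: load  L0  ⟶  IIEI  (L0)  txn=BusRd  M[L0]=80
step 2: P0: store L5 := 79  ⟶  MIII  (L5)  txn=BusRdX  M[L5]=0
step 3: P2: load  L2  ⟶  IIEI  (L2)  txn=BusRd  M[L2]=20
step 4: P2: store L3 := 72  ⟶  IIMI  (L3)  txn=BusRdX  M[L3]=70
step 5: P1: load  L0  ⟶  ISSI  (L0)  txn=BusRd  M[L0]=80
step 6: P0: load  L5  ⟶  MIII  (L5)  txn=∅  M[L5]=0
step 7: P1: load  L1  ⟶  IEII  (L1)  txn=BusRd  M[L1]=20
step 8: P0: load  L0  ⟶  SSSI  (L0)  txn=BusRd  M[L0]=80
step 9: P3: load  L4  ⟶  IIIE  (L4)  txn=BusRd  M[L4]=60
step 10: P2: load  L0  ⟶  SSSI  (L0)  txn=∅  M[L0]=80
step 11: P0: store L1 := 52  ⟶  MIII  (L1)  txn=BusRdX  M[L1]=20
step 12: P2: load  L4  ⟶  IISS  (L4)  txn=BusRd  M[L4]=60

state = I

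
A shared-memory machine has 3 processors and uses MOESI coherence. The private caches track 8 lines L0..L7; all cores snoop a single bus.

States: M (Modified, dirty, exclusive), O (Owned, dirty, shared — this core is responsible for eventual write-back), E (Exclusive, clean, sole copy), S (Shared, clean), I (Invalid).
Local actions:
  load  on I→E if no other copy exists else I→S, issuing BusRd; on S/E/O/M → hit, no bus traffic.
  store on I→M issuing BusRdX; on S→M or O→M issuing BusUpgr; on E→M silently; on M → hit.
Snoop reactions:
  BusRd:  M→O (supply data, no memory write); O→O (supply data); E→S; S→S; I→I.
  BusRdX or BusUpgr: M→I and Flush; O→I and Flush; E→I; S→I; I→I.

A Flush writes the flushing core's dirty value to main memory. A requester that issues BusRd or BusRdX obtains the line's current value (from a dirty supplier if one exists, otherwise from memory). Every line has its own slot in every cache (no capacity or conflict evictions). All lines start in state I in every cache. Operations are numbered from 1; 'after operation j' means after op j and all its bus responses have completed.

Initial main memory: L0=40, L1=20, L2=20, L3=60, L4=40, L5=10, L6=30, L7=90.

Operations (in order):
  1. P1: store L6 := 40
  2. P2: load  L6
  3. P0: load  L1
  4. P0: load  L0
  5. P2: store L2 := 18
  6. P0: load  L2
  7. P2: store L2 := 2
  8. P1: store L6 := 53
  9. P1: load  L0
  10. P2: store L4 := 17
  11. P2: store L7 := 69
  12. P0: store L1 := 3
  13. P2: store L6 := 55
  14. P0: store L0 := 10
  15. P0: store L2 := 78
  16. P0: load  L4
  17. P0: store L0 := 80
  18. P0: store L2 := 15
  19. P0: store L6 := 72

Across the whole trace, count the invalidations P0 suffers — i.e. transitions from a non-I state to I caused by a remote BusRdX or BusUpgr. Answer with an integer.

invalidations = 1

  op1 P1: store L6 := 40 → I/M/I on L6; bus BusRdX; mem=30
  op2 P2: load  L6 → I/O/S on L6; bus BusRd; mem=30
  op3 P0: load  L1 → E/I/I on L1; bus BusRd; mem=20
  op4 P0: load  L0 → E/I/I on L0; bus BusRd; mem=40
  op5 P2: store L2 := 18 → I/I/M on L2; bus BusRdX; mem=20
  op6 P0: load  L2 → S/I/O on L2; bus BusRd; mem=20
  op7 P2: store L2 := 2 → I/I/M on L2; bus BusUpgr; mem=20
  op8 P1: store L6 := 53 → I/M/I on L6; bus BusUpgr; mem=30
  op9 P1: load  L0 → S/S/I on L0; bus BusRd; mem=40
  op10 P2: store L4 := 17 → I/I/M on L4; bus BusRdX; mem=40
  op11 P2: store L7 := 69 → I/I/M on L7; bus BusRdX; mem=90
  op12 P0: store L1 := 3 → M/I/I on L1; bus (none); mem=20
  op13 P2: store L6 := 55 → I/I/M on L6; bus BusRdX Flush; mem=53
  op14 P0: store L0 := 10 → M/I/I on L0; bus BusUpgr; mem=40
  op15 P0: store L2 := 78 → M/I/I on L2; bus BusRdX Flush; mem=2
  op16 P0: load  L4 → S/I/O on L4; bus BusRd; mem=40
  op17 P0: store L0 := 80 → M/I/I on L0; bus (none); mem=40
  op18 P0: store L2 := 15 → M/I/I on L2; bus (none); mem=2
  op19 P0: store L6 := 72 → M/I/I on L6; bus BusRdX Flush; mem=55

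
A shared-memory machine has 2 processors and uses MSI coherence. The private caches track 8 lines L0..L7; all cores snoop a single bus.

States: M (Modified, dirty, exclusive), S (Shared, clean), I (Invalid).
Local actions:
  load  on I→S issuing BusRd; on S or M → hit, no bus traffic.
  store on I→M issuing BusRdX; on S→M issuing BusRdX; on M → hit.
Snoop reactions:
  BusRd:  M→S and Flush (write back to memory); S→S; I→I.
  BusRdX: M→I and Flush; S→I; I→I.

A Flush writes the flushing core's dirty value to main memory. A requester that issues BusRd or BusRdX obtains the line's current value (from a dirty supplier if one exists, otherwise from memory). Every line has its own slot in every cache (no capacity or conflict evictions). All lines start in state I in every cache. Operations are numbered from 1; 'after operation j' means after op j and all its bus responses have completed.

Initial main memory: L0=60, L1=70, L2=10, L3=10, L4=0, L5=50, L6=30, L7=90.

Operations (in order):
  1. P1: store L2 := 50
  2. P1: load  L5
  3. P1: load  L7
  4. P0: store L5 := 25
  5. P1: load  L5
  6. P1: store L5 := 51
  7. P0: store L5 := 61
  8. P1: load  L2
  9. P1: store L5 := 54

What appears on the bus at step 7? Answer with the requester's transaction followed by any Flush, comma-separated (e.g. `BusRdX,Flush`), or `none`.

1. P1: store L2 := 50  bus=[BusRdX]  L2: P0=I P1=M  mem[L2]=10
2. P1: load  L5  bus=[BusRd]  L5: P0=I P1=S  mem[L5]=50
3. P1: load  L7  bus=[BusRd]  L7: P0=I P1=S  mem[L7]=90
4. P0: store L5 := 25  bus=[BusRdX]  L5: P0=M P1=I  mem[L5]=50
5. P1: load  L5  bus=[BusRd,Flush]  L5: P0=S P1=S  mem[L5]=25
6. P1: store L5 := 51  bus=[BusRdX]  L5: P0=I P1=M  mem[L5]=25
7. P0: store L5 := 61  bus=[BusRdX,Flush]  L5: P0=M P1=I  mem[L5]=51
8. P1: load  L2  bus=[-]  L2: P0=I P1=M  mem[L2]=10
9. P1: store L5 := 54  bus=[BusRdX,Flush]  L5: P0=I P1=M  mem[L5]=61

bus = BusRdX,Flush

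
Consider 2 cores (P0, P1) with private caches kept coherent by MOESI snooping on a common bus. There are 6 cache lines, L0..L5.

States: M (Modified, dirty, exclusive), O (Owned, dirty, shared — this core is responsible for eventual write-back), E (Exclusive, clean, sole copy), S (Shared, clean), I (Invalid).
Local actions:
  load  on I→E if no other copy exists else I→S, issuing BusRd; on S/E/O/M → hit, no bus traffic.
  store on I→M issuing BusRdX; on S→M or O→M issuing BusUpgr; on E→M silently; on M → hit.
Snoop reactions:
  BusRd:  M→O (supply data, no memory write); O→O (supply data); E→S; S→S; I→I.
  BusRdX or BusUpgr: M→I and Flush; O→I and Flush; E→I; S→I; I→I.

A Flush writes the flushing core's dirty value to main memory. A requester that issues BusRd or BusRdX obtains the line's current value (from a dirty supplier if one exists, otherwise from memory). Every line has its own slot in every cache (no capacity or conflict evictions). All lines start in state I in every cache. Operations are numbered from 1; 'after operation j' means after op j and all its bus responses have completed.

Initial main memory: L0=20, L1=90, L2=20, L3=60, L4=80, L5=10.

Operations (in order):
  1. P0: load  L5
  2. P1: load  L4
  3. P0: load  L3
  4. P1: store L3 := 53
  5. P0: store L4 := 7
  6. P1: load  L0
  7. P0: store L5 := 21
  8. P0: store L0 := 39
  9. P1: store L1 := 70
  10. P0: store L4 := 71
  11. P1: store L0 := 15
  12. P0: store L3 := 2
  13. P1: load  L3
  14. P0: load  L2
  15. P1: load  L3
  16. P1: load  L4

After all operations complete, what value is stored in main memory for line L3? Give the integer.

memory[L3] = 53

1. P0: load  L5  bus=[BusRd]  L5: P0=E P1=I  mem[L5]=10
2. P1: load  L4  bus=[BusRd]  L4: P0=I P1=E  mem[L4]=80
3. P0: load  L3  bus=[BusRd]  L3: P0=E P1=I  mem[L3]=60
4. P1: store L3 := 53  bus=[BusRdX]  L3: P0=I P1=M  mem[L3]=60
5. P0: store L4 := 7  bus=[BusRdX]  L4: P0=M P1=I  mem[L4]=80
6. P1: load  L0  bus=[BusRd]  L0: P0=I P1=E  mem[L0]=20
7. P0: store L5 := 21  bus=[-]  L5: P0=M P1=I  mem[L5]=10
8. P0: store L0 := 39  bus=[BusRdX]  L0: P0=M P1=I  mem[L0]=20
9. P1: store L1 := 70  bus=[BusRdX]  L1: P0=I P1=M  mem[L1]=90
10. P0: store L4 := 71  bus=[-]  L4: P0=M P1=I  mem[L4]=80
11. P1: store L0 := 15  bus=[BusRdX,Flush]  L0: P0=I P1=M  mem[L0]=39
12. P0: store L3 := 2  bus=[BusRdX,Flush]  L3: P0=M P1=I  mem[L3]=53
13. P1: load  L3  bus=[BusRd]  L3: P0=O P1=S  mem[L3]=53
14. P0: load  L2  bus=[BusRd]  L2: P0=E P1=I  mem[L2]=20
15. P1: load  L3  bus=[-]  L3: P0=O P1=S  mem[L3]=53
16. P1: load  L4  bus=[BusRd]  L4: P0=O P1=S  mem[L4]=80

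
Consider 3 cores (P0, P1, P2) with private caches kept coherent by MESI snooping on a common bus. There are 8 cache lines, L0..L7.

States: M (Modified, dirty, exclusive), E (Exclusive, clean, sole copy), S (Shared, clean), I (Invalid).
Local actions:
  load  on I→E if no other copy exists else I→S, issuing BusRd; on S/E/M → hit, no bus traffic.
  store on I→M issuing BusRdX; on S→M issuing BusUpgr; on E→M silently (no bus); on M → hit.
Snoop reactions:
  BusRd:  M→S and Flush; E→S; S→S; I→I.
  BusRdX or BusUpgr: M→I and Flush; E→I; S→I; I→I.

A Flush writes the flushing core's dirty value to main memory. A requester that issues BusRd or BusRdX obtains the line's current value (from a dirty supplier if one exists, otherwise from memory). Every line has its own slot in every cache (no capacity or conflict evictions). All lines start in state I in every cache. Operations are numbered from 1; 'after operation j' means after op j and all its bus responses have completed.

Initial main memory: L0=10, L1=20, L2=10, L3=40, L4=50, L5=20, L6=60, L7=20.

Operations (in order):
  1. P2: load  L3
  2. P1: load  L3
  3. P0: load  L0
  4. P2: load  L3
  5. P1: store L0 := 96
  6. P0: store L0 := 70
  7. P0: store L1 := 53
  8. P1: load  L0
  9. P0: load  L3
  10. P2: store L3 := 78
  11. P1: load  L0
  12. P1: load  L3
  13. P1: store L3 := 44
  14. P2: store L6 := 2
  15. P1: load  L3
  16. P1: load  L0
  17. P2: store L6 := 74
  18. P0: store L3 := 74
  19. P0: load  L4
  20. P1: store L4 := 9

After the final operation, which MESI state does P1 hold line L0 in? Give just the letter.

state = S

[1] P2: load  L3 | P0:I, P1:I, P2:E(40) | bus: BusRd
[2] P1: load  L3 | P0:I, P1:S(40), P2:S(40) | bus: BusRd
[3] P0: load  L0 | P0:E(10), P1:I, P2:I | bus: BusRd
[4] P2: load  L3 | P0:I, P1:S(40), P2:S(40) | bus: none
[5] P1: store L0 := 96 | P0:I, P1:M(96), P2:I | bus: BusRdX
[6] P0: store L0 := 70 | P0:M(70), P1:I, P2:I | bus: BusRdX,Flush
[7] P0: store L1 := 53 | P0:M(53), P1:I, P2:I | bus: BusRdX
[8] P1: load  L0 | P0:S(70), P1:S(70), P2:I | bus: BusRd,Flush
[9] P0: load  L3 | P0:S(40), P1:S(40), P2:S(40) | bus: BusRd
[10] P2: store L3 := 78 | P0:I, P1:I, P2:M(78) | bus: BusUpgr
[11] P1: load  L0 | P0:S(70), P1:S(70), P2:I | bus: none
[12] P1: load  L3 | P0:I, P1:S(78), P2:S(78) | bus: BusRd,Flush
[13] P1: store L3 := 44 | P0:I, P1:M(44), P2:I | bus: BusUpgr
[14] P2: store L6 := 2 | P0:I, P1:I, P2:M(2) | bus: BusRdX
[15] P1: load  L3 | P0:I, P1:M(44), P2:I | bus: none
[16] P1: load  L0 | P0:S(70), P1:S(70), P2:I | bus: none
[17] P2: store L6 := 74 | P0:I, P1:I, P2:M(74) | bus: none
[18] P0: store L3 := 74 | P0:M(74), P1:I, P2:I | bus: BusRdX,Flush
[19] P0: load  L4 | P0:E(50), P1:I, P2:I | bus: BusRd
[20] P1: store L4 := 9 | P0:I, P1:M(9), P2:I | bus: BusRdX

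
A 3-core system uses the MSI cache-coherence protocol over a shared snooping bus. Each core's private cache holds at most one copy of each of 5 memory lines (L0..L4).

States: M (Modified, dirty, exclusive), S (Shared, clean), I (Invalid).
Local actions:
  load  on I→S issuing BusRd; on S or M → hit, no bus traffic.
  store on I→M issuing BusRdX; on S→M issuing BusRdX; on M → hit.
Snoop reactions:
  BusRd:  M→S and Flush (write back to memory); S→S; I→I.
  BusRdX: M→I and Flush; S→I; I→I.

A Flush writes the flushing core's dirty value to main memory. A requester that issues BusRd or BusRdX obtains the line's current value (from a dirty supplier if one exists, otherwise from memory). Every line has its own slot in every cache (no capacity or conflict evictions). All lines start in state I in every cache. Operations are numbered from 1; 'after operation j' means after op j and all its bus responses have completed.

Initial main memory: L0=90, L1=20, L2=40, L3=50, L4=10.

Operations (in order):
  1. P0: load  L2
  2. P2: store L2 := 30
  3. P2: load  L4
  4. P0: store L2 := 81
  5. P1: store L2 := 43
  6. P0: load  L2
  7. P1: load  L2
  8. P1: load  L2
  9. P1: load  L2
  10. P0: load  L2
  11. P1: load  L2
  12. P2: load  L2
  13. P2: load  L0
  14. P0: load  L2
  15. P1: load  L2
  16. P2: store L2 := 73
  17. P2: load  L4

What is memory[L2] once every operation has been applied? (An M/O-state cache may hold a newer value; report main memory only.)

memory[L2] = 43

step 1: P0: load  L2  ⟶  SII  (L2)  txn=BusRd  M[L2]=40
step 2: P2: store L2 := 30  ⟶  IIM  (L2)  txn=BusRdX  M[L2]=40
step 3: P2: load  L4  ⟶  IIS  (L4)  txn=BusRd  M[L4]=10
step 4: P0: store L2 := 81  ⟶  MII  (L2)  txn=BusRdX+Flush  M[L2]=30
step 5: P1: store L2 := 43  ⟶  IMI  (L2)  txn=BusRdX+Flush  M[L2]=81
step 6: P0: load  L2  ⟶  SSI  (L2)  txn=BusRd+Flush  M[L2]=43
step 7: P1: load  L2  ⟶  SSI  (L2)  txn=∅  M[L2]=43
step 8: P1: load  L2  ⟶  SSI  (L2)  txn=∅  M[L2]=43
step 9: P1: load  L2  ⟶  SSI  (L2)  txn=∅  M[L2]=43
step 10: P0: load  L2  ⟶  SSI  (L2)  txn=∅  M[L2]=43
step 11: P1: load  L2  ⟶  SSI  (L2)  txn=∅  M[L2]=43
step 12: P2: load  L2  ⟶  SSS  (L2)  txn=BusRd  M[L2]=43
step 13: P2: load  L0  ⟶  IIS  (L0)  txn=BusRd  M[L0]=90
step 14: P0: load  L2  ⟶  SSS  (L2)  txn=∅  M[L2]=43
step 15: P1: load  L2  ⟶  SSS  (L2)  txn=∅  M[L2]=43
step 16: P2: store L2 := 73  ⟶  IIM  (L2)  txn=BusRdX  M[L2]=43
step 17: P2: load  L4  ⟶  IIS  (L4)  txn=∅  M[L4]=10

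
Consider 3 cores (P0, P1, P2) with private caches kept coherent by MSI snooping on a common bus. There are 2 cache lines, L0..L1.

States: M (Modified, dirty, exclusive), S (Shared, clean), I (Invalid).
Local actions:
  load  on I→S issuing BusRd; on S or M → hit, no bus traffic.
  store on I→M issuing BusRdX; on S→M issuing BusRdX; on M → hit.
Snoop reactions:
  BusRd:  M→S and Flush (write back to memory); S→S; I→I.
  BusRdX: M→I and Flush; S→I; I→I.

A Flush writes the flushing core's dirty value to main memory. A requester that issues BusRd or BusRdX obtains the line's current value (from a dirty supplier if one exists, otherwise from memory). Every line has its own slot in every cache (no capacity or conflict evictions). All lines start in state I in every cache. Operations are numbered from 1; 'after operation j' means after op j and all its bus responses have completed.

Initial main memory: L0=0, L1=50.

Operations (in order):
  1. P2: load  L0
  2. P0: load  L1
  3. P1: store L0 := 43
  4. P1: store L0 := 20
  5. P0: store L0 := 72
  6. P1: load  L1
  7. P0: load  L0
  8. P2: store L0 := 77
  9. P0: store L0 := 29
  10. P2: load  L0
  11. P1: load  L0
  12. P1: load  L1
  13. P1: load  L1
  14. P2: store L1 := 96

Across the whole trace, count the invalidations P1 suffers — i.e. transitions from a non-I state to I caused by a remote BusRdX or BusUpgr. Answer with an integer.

invalidations = 2

step 1: P2: load  L0  ⟶  IIS  (L0)  txn=BusRd  M[L0]=0
step 2: P0: load  L1  ⟶  SII  (L1)  txn=BusRd  M[L1]=50
step 3: P1: store L0 := 43  ⟶  IMI  (L0)  txn=BusRdX  M[L0]=0
step 4: P1: store L0 := 20  ⟶  IMI  (L0)  txn=∅  M[L0]=0
step 5: P0: store L0 := 72  ⟶  MII  (L0)  txn=BusRdX+Flush  M[L0]=20
step 6: P1: load  L1  ⟶  SSI  (L1)  txn=BusRd  M[L1]=50
step 7: P0: load  L0  ⟶  MII  (L0)  txn=∅  M[L0]=20
step 8: P2: store L0 := 77  ⟶  IIM  (L0)  txn=BusRdX+Flush  M[L0]=72
step 9: P0: store L0 := 29  ⟶  MII  (L0)  txn=BusRdX+Flush  M[L0]=77
step 10: P2: load  L0  ⟶  SIS  (L0)  txn=BusRd+Flush  M[L0]=29
step 11: P1: load  L0  ⟶  SSS  (L0)  txn=BusRd  M[L0]=29
step 12: P1: load  L1  ⟶  SSI  (L1)  txn=∅  M[L1]=50
step 13: P1: load  L1  ⟶  SSI  (L1)  txn=∅  M[L1]=50
step 14: P2: store L1 := 96  ⟶  IIM  (L1)  txn=BusRdX  M[L1]=50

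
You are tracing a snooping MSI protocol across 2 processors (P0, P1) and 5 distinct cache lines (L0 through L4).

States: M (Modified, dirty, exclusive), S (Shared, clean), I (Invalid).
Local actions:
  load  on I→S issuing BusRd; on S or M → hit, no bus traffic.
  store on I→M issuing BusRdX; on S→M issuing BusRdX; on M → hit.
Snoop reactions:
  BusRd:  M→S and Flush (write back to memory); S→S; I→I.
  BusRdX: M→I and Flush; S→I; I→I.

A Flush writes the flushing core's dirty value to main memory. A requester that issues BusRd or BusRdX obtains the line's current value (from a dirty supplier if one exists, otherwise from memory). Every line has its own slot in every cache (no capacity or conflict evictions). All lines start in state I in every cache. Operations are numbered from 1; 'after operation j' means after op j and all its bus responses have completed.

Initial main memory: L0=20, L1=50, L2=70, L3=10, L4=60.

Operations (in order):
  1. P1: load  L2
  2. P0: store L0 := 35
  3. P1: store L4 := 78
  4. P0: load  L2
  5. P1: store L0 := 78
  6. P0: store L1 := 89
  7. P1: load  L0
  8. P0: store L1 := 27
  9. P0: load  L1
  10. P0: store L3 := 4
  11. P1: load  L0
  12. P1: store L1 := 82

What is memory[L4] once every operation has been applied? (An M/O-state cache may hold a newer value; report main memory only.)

  op1 P1: load  L2 → I/S on L2; bus BusRd; mem=70
  op2 P0: store L0 := 35 → M/I on L0; bus BusRdX; mem=20
  op3 P1: store L4 := 78 → I/M on L4; bus BusRdX; mem=60
  op4 P0: load  L2 → S/S on L2; bus BusRd; mem=70
  op5 P1: store L0 := 78 → I/M on L0; bus BusRdX Flush; mem=35
  op6 P0: store L1 := 89 → M/I on L1; bus BusRdX; mem=50
  op7 P1: load  L0 → I/M on L0; bus (none); mem=35
  op8 P0: store L1 := 27 → M/I on L1; bus (none); mem=50
  op9 P0: load  L1 → M/I on L1; bus (none); mem=50
  op10 P0: store L3 := 4 → M/I on L3; bus BusRdX; mem=10
  op11 P1: load  L0 → I/M on L0; bus (none); mem=35
  op12 P1: store L1 := 82 → I/M on L1; bus BusRdX Flush; mem=27

memory[L4] = 60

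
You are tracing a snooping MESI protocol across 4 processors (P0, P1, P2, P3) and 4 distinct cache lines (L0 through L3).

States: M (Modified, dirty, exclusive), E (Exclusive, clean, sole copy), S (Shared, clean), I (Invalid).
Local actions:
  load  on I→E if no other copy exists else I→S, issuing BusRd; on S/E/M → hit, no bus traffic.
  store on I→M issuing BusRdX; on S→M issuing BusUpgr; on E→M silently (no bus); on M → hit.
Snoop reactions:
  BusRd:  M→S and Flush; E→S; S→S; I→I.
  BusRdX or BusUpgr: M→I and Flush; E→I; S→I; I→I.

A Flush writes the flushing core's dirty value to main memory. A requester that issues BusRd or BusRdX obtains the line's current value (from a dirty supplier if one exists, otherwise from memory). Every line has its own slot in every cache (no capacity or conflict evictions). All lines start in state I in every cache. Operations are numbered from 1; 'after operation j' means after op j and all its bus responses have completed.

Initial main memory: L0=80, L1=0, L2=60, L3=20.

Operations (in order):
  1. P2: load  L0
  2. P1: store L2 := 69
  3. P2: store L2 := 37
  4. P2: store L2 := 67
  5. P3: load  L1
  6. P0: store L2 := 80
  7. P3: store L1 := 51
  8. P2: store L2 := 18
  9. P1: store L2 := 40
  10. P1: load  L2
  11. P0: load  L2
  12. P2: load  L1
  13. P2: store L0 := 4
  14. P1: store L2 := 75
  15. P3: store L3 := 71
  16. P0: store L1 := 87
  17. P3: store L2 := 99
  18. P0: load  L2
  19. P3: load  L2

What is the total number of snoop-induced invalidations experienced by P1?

invalidations = 2

step 1: P2: load  L0  ⟶  IIEI  (L0)  txn=BusRd  M[L0]=80
step 2: P1: store L2 := 69  ⟶  IMII  (L2)  txn=BusRdX  M[L2]=60
step 3: P2: store L2 := 37  ⟶  IIMI  (L2)  txn=BusRdX+Flush  M[L2]=69
step 4: P2: store L2 := 67  ⟶  IIMI  (L2)  txn=∅  M[L2]=69
step 5: P3: load  L1  ⟶  IIIE  (L1)  txn=BusRd  M[L1]=0
step 6: P0: store L2 := 80  ⟶  MIII  (L2)  txn=BusRdX+Flush  M[L2]=67
step 7: P3: store L1 := 51  ⟶  IIIM  (L1)  txn=∅  M[L1]=0
step 8: P2: store L2 := 18  ⟶  IIMI  (L2)  txn=BusRdX+Flush  M[L2]=80
step 9: P1: store L2 := 40  ⟶  IMII  (L2)  txn=BusRdX+Flush  M[L2]=18
step 10: P1: load  L2  ⟶  IMII  (L2)  txn=∅  M[L2]=18
step 11: P0: load  L2  ⟶  SSII  (L2)  txn=BusRd+Flush  M[L2]=40
step 12: P2: load  L1  ⟶  IISS  (L1)  txn=BusRd+Flush  M[L1]=51
step 13: P2: store L0 := 4  ⟶  IIMI  (L0)  txn=∅  M[L0]=80
step 14: P1: store L2 := 75  ⟶  IMII  (L2)  txn=BusUpgr  M[L2]=40
step 15: P3: store L3 := 71  ⟶  IIIM  (L3)  txn=BusRdX  M[L3]=20
step 16: P0: store L1 := 87  ⟶  MIII  (L1)  txn=BusRdX  M[L1]=51
step 17: P3: store L2 := 99  ⟶  IIIM  (L2)  txn=BusRdX+Flush  M[L2]=75
step 18: P0: load  L2  ⟶  SIIS  (L2)  txn=BusRd+Flush  M[L2]=99
step 19: P3: load  L2  ⟶  SIIS  (L2)  txn=∅  M[L2]=99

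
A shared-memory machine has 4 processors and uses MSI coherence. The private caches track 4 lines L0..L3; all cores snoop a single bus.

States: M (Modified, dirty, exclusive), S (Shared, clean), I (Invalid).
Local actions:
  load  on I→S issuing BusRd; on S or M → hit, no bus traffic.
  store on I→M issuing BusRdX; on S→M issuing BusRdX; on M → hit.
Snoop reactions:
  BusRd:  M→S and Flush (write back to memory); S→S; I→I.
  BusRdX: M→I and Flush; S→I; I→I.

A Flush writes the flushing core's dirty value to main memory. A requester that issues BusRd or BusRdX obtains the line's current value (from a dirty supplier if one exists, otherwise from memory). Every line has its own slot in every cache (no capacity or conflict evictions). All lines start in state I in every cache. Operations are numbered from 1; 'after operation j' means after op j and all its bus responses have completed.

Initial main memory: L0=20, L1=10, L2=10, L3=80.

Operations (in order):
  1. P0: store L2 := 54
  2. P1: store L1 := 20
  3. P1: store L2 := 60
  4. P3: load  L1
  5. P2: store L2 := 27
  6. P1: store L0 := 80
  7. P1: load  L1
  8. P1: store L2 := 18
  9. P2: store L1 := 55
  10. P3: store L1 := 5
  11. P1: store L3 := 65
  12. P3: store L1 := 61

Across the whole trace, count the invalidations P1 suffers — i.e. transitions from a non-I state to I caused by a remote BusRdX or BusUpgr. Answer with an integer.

invalidations = 2

[1] P0: store L2 := 54 | P0:M(54), P1:I, P2:I, P3:I | bus: BusRdX
[2] P1: store L1 := 20 | P0:I, P1:M(20), P2:I, P3:I | bus: BusRdX
[3] P1: store L2 := 60 | P0:I, P1:M(60), P2:I, P3:I | bus: BusRdX,Flush
[4] P3: load  L1 | P0:I, P1:S(20), P2:I, P3:S(20) | bus: BusRd,Flush
[5] P2: store L2 := 27 | P0:I, P1:I, P2:M(27), P3:I | bus: BusRdX,Flush
[6] P1: store L0 := 80 | P0:I, P1:M(80), P2:I, P3:I | bus: BusRdX
[7] P1: load  L1 | P0:I, P1:S(20), P2:I, P3:S(20) | bus: none
[8] P1: store L2 := 18 | P0:I, P1:M(18), P2:I, P3:I | bus: BusRdX,Flush
[9] P2: store L1 := 55 | P0:I, P1:I, P2:M(55), P3:I | bus: BusRdX
[10] P3: store L1 := 5 | P0:I, P1:I, P2:I, P3:M(5) | bus: BusRdX,Flush
[11] P1: store L3 := 65 | P0:I, P1:M(65), P2:I, P3:I | bus: BusRdX
[12] P3: store L1 := 61 | P0:I, P1:I, P2:I, P3:M(61) | bus: none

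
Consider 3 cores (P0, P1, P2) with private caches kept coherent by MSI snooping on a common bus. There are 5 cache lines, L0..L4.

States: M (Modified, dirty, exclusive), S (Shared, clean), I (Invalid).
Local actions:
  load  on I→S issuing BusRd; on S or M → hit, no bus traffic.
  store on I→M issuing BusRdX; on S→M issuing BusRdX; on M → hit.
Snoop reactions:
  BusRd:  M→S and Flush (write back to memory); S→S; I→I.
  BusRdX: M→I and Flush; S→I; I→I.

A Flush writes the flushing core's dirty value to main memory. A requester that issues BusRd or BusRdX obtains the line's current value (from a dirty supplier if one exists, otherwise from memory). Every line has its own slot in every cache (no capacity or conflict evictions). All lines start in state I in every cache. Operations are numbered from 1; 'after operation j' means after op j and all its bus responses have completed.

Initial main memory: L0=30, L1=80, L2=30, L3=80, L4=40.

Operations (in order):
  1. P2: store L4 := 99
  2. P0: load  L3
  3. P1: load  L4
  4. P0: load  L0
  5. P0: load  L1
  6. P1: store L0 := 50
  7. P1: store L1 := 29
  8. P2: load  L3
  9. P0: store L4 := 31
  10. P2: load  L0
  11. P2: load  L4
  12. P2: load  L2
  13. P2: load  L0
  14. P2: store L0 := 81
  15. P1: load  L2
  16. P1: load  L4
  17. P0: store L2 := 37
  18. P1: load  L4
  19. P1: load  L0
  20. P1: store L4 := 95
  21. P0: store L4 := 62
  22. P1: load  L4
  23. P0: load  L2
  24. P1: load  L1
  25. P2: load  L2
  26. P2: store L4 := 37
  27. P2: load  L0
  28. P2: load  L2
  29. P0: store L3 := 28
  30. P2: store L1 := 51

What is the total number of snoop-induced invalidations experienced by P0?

step 1: P2: store L4 := 99  ⟶  IIM  (L4)  txn=BusRdX  M[L4]=40
step 2: P0: load  L3  ⟶  SII  (L3)  txn=BusRd  M[L3]=80
step 3: P1: load  L4  ⟶  ISS  (L4)  txn=BusRd+Flush  M[L4]=99
step 4: P0: load  L0  ⟶  SII  (L0)  txn=BusRd  M[L0]=30
step 5: P0: load  L1  ⟶  SII  (L1)  txn=BusRd  M[L1]=80
step 6: P1: store L0 := 50  ⟶  IMI  (L0)  txn=BusRdX  M[L0]=30
step 7: P1: store L1 := 29  ⟶  IMI  (L1)  txn=BusRdX  M[L1]=80
step 8: P2: load  L3  ⟶  SIS  (L3)  txn=BusRd  M[L3]=80
step 9: P0: store L4 := 31  ⟶  MII  (L4)  txn=BusRdX  M[L4]=99
step 10: P2: load  L0  ⟶  ISS  (L0)  txn=BusRd+Flush  M[L0]=50
step 11: P2: load  L4  ⟶  SIS  (L4)  txn=BusRd+Flush  M[L4]=31
step 12: P2: load  L2  ⟶  IIS  (L2)  txn=BusRd  M[L2]=30
step 13: P2: load  L0  ⟶  ISS  (L0)  txn=∅  M[L0]=50
step 14: P2: store L0 := 81  ⟶  IIM  (L0)  txn=BusRdX  M[L0]=50
step 15: P1: load  L2  ⟶  ISS  (L2)  txn=BusRd  M[L2]=30
step 16: P1: load  L4  ⟶  SSS  (L4)  txn=BusRd  M[L4]=31
step 17: P0: store L2 := 37  ⟶  MII  (L2)  txn=BusRdX  M[L2]=30
step 18: P1: load  L4  ⟶  SSS  (L4)  txn=∅  M[L4]=31
step 19: P1: load  L0  ⟶  ISS  (L0)  txn=BusRd+Flush  M[L0]=81
step 20: P1: store L4 := 95  ⟶  IMI  (L4)  txn=BusRdX  M[L4]=31
step 21: P0: store L4 := 62  ⟶  MII  (L4)  txn=BusRdX+Flush  M[L4]=95
step 22: P1: load  L4  ⟶  SSI  (L4)  txn=BusRd+Flush  M[L4]=62
step 23: P0: load  L2  ⟶  MII  (L2)  txn=∅  M[L2]=30
step 24: P1: load  L1  ⟶  IMI  (L1)  txn=∅  M[L1]=80
step 25: P2: load  L2  ⟶  SIS  (L2)  txn=BusRd+Flush  M[L2]=37
step 26: P2: store L4 := 37  ⟶  IIM  (L4)  txn=BusRdX  M[L4]=62
step 27: P2: load  L0  ⟶  ISS  (L0)  txn=∅  M[L0]=81
step 28: P2: load  L2  ⟶  SIS  (L2)  txn=∅  M[L2]=37
step 29: P0: store L3 := 28  ⟶  MII  (L3)  txn=BusRdX  M[L3]=80
step 30: P2: store L1 := 51  ⟶  IIM  (L1)  txn=BusRdX+Flush  M[L1]=29

invalidations = 4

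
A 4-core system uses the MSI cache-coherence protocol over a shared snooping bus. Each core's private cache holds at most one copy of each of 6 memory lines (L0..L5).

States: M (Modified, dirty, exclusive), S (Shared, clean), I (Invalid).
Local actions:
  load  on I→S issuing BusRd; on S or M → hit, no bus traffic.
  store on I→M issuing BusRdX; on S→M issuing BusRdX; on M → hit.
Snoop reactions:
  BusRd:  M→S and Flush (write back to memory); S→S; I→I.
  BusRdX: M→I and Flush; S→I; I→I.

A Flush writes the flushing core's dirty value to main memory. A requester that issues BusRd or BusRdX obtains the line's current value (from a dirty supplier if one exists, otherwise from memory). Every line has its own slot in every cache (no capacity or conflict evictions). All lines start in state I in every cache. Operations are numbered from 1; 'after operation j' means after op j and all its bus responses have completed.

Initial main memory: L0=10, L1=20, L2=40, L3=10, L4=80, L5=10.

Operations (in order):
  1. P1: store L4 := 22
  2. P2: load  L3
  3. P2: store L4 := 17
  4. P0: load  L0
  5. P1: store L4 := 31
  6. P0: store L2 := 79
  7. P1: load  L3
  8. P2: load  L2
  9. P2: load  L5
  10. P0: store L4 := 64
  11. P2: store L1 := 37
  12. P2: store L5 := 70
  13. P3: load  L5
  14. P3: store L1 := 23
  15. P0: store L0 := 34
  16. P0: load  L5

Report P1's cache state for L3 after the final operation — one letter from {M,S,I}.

state = S

step 1: P1: store L4 := 22  ⟶  IMII  (L4)  txn=BusRdX  M[L4]=80
step 2: P2: load  L3  ⟶  IISI  (L3)  txn=BusRd  M[L3]=10
step 3: P2: store L4 := 17  ⟶  IIMI  (L4)  txn=BusRdX+Flush  M[L4]=22
step 4: P0: load  L0  ⟶  SIII  (L0)  txn=BusRd  M[L0]=10
step 5: P1: store L4 := 31  ⟶  IMII  (L4)  txn=BusRdX+Flush  M[L4]=17
step 6: P0: store L2 := 79  ⟶  MIII  (L2)  txn=BusRdX  M[L2]=40
step 7: P1: load  L3  ⟶  ISSI  (L3)  txn=BusRd  M[L3]=10
step 8: P2: load  L2  ⟶  SISI  (L2)  txn=BusRd+Flush  M[L2]=79
step 9: P2: load  L5  ⟶  IISI  (L5)  txn=BusRd  M[L5]=10
step 10: P0: store L4 := 64  ⟶  MIII  (L4)  txn=BusRdX+Flush  M[L4]=31
step 11: P2: store L1 := 37  ⟶  IIMI  (L1)  txn=BusRdX  M[L1]=20
step 12: P2: store L5 := 70  ⟶  IIMI  (L5)  txn=BusRdX  M[L5]=10
step 13: P3: load  L5  ⟶  IISS  (L5)  txn=BusRd+Flush  M[L5]=70
step 14: P3: store L1 := 23  ⟶  IIIM  (L1)  txn=BusRdX+Flush  M[L1]=37
step 15: P0: store L0 := 34  ⟶  MIII  (L0)  txn=BusRdX  M[L0]=10
step 16: P0: load  L5  ⟶  SISS  (L5)  txn=BusRd  M[L5]=70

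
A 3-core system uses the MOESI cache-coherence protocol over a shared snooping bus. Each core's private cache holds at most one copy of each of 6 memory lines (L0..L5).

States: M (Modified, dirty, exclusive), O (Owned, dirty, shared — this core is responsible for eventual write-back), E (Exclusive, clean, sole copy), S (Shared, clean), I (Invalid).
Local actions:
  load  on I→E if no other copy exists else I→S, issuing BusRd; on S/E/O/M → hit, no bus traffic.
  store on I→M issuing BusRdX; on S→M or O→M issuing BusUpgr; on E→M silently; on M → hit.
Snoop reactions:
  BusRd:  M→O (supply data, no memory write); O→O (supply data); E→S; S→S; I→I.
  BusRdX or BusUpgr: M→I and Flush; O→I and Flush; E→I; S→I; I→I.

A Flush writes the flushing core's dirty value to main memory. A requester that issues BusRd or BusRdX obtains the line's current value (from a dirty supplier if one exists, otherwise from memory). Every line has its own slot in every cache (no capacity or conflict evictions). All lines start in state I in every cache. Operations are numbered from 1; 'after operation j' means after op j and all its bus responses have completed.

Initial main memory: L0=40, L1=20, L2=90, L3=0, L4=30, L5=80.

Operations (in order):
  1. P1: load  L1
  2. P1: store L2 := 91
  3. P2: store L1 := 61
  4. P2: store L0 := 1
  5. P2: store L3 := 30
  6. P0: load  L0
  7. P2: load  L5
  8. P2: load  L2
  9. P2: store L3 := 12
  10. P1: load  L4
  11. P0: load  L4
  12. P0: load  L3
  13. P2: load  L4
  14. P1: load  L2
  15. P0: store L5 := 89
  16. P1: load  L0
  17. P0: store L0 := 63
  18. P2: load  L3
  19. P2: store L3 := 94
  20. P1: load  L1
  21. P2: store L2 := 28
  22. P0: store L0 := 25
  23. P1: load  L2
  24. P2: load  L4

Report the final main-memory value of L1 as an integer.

1. P1: load  L1  bus=[BusRd]  L1: P0=I P1=E P2=I  mem[L1]=20
2. P1: store L2 := 91  bus=[BusRdX]  L2: P0=I P1=M P2=I  mem[L2]=90
3. P2: store L1 := 61  bus=[BusRdX]  L1: P0=I P1=I P2=M  mem[L1]=20
4. P2: store L0 := 1  bus=[BusRdX]  L0: P0=I P1=I P2=M  mem[L0]=40
5. P2: store L3 := 30  bus=[BusRdX]  L3: P0=I P1=I P2=M  mem[L3]=0
6. P0: load  L0  bus=[BusRd]  L0: P0=S P1=I P2=O  mem[L0]=40
7. P2: load  L5  bus=[BusRd]  L5: P0=I P1=I P2=E  mem[L5]=80
8. P2: load  L2  bus=[BusRd]  L2: P0=I P1=O P2=S  mem[L2]=90
9. P2: store L3 := 12  bus=[-]  L3: P0=I P1=I P2=M  mem[L3]=0
10. P1: load  L4  bus=[BusRd]  L4: P0=I P1=E P2=I  mem[L4]=30
11. P0: load  L4  bus=[BusRd]  L4: P0=S P1=S P2=I  mem[L4]=30
12. P0: load  L3  bus=[BusRd]  L3: P0=S P1=I P2=O  mem[L3]=0
13. P2: load  L4  bus=[BusRd]  L4: P0=S P1=S P2=S  mem[L4]=30
14. P1: load  L2  bus=[-]  L2: P0=I P1=O P2=S  mem[L2]=90
15. P0: store L5 := 89  bus=[BusRdX]  L5: P0=M P1=I P2=I  mem[L5]=80
16. P1: load  L0  bus=[BusRd]  L0: P0=S P1=S P2=O  mem[L0]=40
17. P0: store L0 := 63  bus=[BusUpgr,Flush]  L0: P0=M P1=I P2=I  mem[L0]=1
18. P2: load  L3  bus=[-]  L3: P0=S P1=I P2=O  mem[L3]=0
19. P2: store L3 := 94  bus=[BusUpgr]  L3: P0=I P1=I P2=M  mem[L3]=0
20. P1: load  L1  bus=[BusRd]  L1: P0=I P1=S P2=O  mem[L1]=20
21. P2: store L2 := 28  bus=[BusUpgr,Flush]  L2: P0=I P1=I P2=M  mem[L2]=91
22. P0: store L0 := 25  bus=[-]  L0: P0=M P1=I P2=I  mem[L0]=1
23. P1: load  L2  bus=[BusRd]  L2: P0=I P1=S P2=O  mem[L2]=91
24. P2: load  L4  bus=[-]  L4: P0=S P1=S P2=S  mem[L4]=30

memory[L1] = 20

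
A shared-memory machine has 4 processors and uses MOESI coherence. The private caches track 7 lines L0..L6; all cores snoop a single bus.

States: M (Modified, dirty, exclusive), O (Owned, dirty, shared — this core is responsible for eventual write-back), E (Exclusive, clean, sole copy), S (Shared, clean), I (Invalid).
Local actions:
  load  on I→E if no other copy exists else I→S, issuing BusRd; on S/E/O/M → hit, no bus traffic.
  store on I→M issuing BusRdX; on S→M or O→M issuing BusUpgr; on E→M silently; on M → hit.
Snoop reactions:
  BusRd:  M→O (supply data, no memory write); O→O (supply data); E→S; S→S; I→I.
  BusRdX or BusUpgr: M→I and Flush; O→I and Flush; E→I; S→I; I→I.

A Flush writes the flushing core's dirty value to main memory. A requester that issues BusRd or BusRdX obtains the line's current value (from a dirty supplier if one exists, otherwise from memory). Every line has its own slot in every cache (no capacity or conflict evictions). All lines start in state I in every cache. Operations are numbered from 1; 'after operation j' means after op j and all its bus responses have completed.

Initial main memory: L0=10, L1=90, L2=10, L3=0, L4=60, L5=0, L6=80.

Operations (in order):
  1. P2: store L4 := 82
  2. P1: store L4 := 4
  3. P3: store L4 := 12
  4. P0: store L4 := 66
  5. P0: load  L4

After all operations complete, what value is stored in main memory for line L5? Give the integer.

[1] P2: store L4 := 82 | P0:I, P1:I, P2:M(82), P3:I | bus: BusRdX
[2] P1: store L4 := 4 | P0:I, P1:M(4), P2:I, P3:I | bus: BusRdX,Flush
[3] P3: store L4 := 12 | P0:I, P1:I, P2:I, P3:M(12) | bus: BusRdX,Flush
[4] P0: store L4 := 66 | P0:M(66), P1:I, P2:I, P3:I | bus: BusRdX,Flush
[5] P0: load  L4 | P0:M(66), P1:I, P2:I, P3:I | bus: none

memory[L5] = 0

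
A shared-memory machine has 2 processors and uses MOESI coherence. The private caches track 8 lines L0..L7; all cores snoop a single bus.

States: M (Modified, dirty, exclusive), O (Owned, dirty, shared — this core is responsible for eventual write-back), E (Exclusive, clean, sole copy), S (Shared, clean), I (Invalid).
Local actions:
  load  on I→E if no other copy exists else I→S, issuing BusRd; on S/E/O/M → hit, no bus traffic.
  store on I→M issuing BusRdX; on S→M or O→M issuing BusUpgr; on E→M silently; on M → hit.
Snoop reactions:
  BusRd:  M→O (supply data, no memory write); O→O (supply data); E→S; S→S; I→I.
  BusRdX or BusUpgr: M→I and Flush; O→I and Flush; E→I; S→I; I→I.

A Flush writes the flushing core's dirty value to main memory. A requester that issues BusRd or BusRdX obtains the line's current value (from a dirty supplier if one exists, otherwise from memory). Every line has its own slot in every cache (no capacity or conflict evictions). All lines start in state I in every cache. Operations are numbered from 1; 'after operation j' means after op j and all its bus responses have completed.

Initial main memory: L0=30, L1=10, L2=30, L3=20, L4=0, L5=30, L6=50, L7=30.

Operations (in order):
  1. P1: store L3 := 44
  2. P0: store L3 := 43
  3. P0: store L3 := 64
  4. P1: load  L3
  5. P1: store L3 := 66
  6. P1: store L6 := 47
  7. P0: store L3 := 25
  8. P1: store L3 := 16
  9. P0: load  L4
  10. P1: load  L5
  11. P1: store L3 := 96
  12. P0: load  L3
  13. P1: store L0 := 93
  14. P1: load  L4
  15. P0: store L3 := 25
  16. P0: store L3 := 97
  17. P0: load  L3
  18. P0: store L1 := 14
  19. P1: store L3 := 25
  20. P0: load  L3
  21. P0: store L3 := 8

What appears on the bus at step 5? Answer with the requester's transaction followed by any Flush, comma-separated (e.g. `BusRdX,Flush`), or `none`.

  op1 P1: store L3 := 44 → I/M on L3; bus BusRdX; mem=20
  op2 P0: store L3 := 43 → M/I on L3; bus BusRdX Flush; mem=44
  op3 P0: store L3 := 64 → M/I on L3; bus (none); mem=44
  op4 P1: load  L3 → O/S on L3; bus BusRd; mem=44
  op5 P1: store L3 := 66 → I/M on L3; bus BusUpgr Flush; mem=64
  op6 P1: store L6 := 47 → I/M on L6; bus BusRdX; mem=50
  op7 P0: store L3 := 25 → M/I on L3; bus BusRdX Flush; mem=66
  op8 P1: store L3 := 16 → I/M on L3; bus BusRdX Flush; mem=25
  op9 P0: load  L4 → E/I on L4; bus BusRd; mem=0
  op10 P1: load  L5 → I/E on L5; bus BusRd; mem=30
  op11 P1: store L3 := 96 → I/M on L3; bus (none); mem=25
  op12 P0: load  L3 → S/O on L3; bus BusRd; mem=25
  op13 P1: store L0 := 93 → I/M on L0; bus BusRdX; mem=30
  op14 P1: load  L4 → S/S on L4; bus BusRd; mem=0
  op15 P0: store L3 := 25 → M/I on L3; bus BusUpgr Flush; mem=96
  op16 P0: store L3 := 97 → M/I on L3; bus (none); mem=96
  op17 P0: load  L3 → M/I on L3; bus (none); mem=96
  op18 P0: store L1 := 14 → M/I on L1; bus BusRdX; mem=10
  op19 P1: store L3 := 25 → I/M on L3; bus BusRdX Flush; mem=97
  op20 P0: load  L3 → S/O on L3; bus BusRd; mem=97
  op21 P0: store L3 := 8 → M/I on L3; bus BusUpgr Flush; mem=25

bus = BusUpgr,Flush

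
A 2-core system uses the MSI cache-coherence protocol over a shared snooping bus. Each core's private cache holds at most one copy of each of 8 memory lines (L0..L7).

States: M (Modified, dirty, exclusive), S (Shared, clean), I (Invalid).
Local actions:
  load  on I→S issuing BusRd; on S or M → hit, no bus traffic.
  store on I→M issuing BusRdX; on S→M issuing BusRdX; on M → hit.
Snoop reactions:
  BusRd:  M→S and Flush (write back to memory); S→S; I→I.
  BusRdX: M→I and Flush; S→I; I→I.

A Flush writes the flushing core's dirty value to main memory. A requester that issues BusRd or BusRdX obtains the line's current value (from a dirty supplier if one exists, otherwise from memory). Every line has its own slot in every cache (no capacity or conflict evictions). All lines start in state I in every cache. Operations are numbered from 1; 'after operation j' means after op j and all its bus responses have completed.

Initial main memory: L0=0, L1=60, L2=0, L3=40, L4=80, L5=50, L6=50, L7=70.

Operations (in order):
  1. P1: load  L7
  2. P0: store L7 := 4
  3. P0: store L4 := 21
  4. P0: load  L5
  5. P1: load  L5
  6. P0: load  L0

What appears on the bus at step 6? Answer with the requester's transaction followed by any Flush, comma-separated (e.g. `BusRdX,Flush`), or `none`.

bus = BusRd

step 1: P1: load  L7  ⟶  IS  (L7)  txn=BusRd  M[L7]=70
step 2: P0: store L7 := 4  ⟶  MI  (L7)  txn=BusRdX  M[L7]=70
step 3: P0: store L4 := 21  ⟶  MI  (L4)  txn=BusRdX  M[L4]=80
step 4: P0: load  L5  ⟶  SI  (L5)  txn=BusRd  M[L5]=50
step 5: P1: load  L5  ⟶  SS  (L5)  txn=BusRd  M[L5]=50
step 6: P0: load  L0  ⟶  SI  (L0)  txn=BusRd  M[L0]=0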